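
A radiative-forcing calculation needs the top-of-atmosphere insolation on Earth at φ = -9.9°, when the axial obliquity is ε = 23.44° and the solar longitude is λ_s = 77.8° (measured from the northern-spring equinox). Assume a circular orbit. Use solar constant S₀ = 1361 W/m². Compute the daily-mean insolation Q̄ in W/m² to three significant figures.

Solar declination: sin δ = sin ε · sin λ_s = sin 23.44° × sin 77.8° = 0.38880, so δ = +22.880°.
cos H₀ = −tan(-9.9°) tan(+22.880°) = 0.0737, H₀ = 1.4971 rad.
Bracket: H₀ sin φ sin δ + cos φ cos δ sin H₀ = 1.4971×-0.17193×0.38880 + 0.98511×0.92132×0.99728 = -0.100076 + 0.905133 = 0.805057.
Q̄ = (S₀/π) × [bracket] = (1361/π) × 0.805057 = 348.8 W/m².

Q̄ ≈ 349 W/m²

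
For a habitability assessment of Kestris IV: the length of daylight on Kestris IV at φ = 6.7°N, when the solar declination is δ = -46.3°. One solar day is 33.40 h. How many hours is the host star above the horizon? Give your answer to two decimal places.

cos H₀ = −tan φ · tan δ = −tan(+6.7°) × tan(-46.300°) = 0.1229, so H₀ = 1.4476 rad = 82.94°.
Daylight = 2H₀/(2π) × 33.40 h = (1.4476/π) × 33.40 = 15.39 h.

15.39 h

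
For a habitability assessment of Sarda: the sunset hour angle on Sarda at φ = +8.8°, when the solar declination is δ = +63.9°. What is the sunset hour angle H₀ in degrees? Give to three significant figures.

cos H₀ = −tan φ · tan δ = −tan(+8.8°) × tan(+63.900°) = -0.3160, so H₀ = 1.8923 rad = 108.42°.

H₀ = 108°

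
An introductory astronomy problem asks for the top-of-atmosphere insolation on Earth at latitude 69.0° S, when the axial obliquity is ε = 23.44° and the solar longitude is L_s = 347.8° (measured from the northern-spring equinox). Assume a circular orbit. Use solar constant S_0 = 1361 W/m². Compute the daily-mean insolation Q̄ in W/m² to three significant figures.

Q̄ ≈ 212 W/m²

Solar declination: sin δ = sin ε · sin L_s = sin 23.44° × sin 347.8° = -0.08406, so δ = -4.822°.
cos h₀ = −tan(-69.0°) tan(-4.822°) = -0.2198, h₀ = 1.7924 rad.
Bracket: h₀ sin ϕ sin δ + cos ϕ cos δ sin h₀ = 1.7924×-0.93358×-0.08406 + 0.35837×0.99646×0.97555 = 0.140662 + 0.348370 = 0.489032.
Q̄ = (S_0/π) × [bracket] = (1361/π) × 0.489032 = 211.9 W/m².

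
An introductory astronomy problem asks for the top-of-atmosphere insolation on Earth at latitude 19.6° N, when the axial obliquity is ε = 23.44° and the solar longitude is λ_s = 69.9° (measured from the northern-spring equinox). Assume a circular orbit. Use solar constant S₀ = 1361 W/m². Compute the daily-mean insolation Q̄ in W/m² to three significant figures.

Q̄ ≈ 468 W/m²

Solar declination: sin δ = sin ε · sin λ_s = sin 23.44° × sin 69.9° = 0.37356, so δ = +21.935°.
cos H₀ = −tan(+19.6°) tan(+21.935°) = -0.1434, H₀ = 1.7147 rad.
Bracket: H₀ sin φ sin δ + cos φ cos δ sin H₀ = 1.7147×0.33545×0.37356 + 0.94206×0.92761×0.98966 = 0.214870 + 0.864829 = 1.079699.
Q̄ = (S₀/π) × [bracket] = (1361/π) × 1.079699 = 467.7 W/m².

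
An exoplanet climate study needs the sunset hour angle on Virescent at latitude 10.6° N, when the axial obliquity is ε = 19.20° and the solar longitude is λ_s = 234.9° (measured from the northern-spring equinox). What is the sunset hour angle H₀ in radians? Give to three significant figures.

H₀ = 1.52 rad

Solar declination: sin δ = sin ε · sin λ_s = sin 19.20° × sin 234.9° = -0.26906, so δ = -15.608°.
cos H₀ = −tan φ · tan δ = −tan(+10.6°) × tan(-15.608°) = 0.0523, so H₀ = 1.5185 rad = 87.00°.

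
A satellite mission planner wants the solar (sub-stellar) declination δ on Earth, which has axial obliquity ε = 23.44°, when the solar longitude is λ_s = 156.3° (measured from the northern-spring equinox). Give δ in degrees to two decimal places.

δ = +9.20°

sin δ = sin ε · sin λ_s = sin 23.44° × sin 156.3° = 0.159890.
δ = arcsin(0.159890) = +9.20°.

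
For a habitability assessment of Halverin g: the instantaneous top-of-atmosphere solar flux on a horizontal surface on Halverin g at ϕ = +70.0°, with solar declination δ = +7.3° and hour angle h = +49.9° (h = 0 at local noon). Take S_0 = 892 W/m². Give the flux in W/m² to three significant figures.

cos θ_z = sin ϕ sin δ + cos ϕ cos δ cos h = 0.119402 + 0.218518 = 0.337920.
Flux = S_0 · cos θ_z = 892 × 0.337920 = 301.4 W/m².

301 W/m²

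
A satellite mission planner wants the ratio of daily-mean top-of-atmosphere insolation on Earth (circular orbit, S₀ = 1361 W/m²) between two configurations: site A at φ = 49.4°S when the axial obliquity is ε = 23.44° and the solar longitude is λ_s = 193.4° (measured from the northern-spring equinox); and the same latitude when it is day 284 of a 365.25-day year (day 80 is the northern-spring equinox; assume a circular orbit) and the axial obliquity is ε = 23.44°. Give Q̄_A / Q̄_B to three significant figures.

Q̄_A / Q̄_B ≈ 0.925

— Configuration A (φ=-49.4°):
Solar declination: sin δ = sin ε · sin λ_s = sin 23.44° × sin 193.4° = -0.09219, so δ = -5.289°.
cos H₀ = −tan(-49.4°) tan(-5.289°) = -0.1080, H₀ = 1.6790 rad.
Bracket: H₀ sin φ sin δ + cos φ cos δ sin H₀ = 1.6790×-0.75927×-0.09219 + 0.65077×0.99574×0.99415 = 0.117525 + 0.644207 = 0.761732.
Q̄ = (S₀/π) × [bracket] = (1361/π) × 0.761732 = 330.00 W/m².
— Configuration B (φ=-49.4°):
Solar longitude: λ_s = 360° × (284 − 80)/365.25 = 201.068°.
sin δ = sin 23.44° × sin 201.068° = -0.14299, so δ = -8.221°.
cos H₀ = −tan(-49.4°) tan(-8.221°) = -0.1686, H₀ = 1.7402 rad.
Bracket: H₀ sin φ sin δ + cos φ cos δ sin H₀ = 1.7402×-0.75927×-0.14299 + 0.65077×0.98972×0.98569 = 0.188930 + 0.634863 = 0.823793.
Q̄ = (S₀/π) × [bracket] = (1361/π) × 0.823793 = 356.88 W/m².
Ratio Q̄_A / Q̄_B = 330.00 / 356.88 = 0.9247.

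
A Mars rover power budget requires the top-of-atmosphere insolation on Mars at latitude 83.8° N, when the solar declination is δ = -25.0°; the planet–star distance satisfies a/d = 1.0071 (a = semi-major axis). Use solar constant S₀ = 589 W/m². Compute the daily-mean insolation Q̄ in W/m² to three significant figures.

cos H₀ = −tan(+83.8°) tan(-25.000°) = 4.2924 ≥ 1 ⇒ polar night, H₀ = 0 and Q̄ = 0.
Inverse-square distance factor (a/d)² = 1.0071² = 1.014250.

Q̄ ≈ 0.00 W/m²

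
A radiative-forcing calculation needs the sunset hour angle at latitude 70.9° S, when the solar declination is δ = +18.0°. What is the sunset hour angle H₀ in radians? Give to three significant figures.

H₀ = 0.353 rad

cos H₀ = −tan φ · tan δ = −tan(-70.9°) × tan(+18.000°) = 0.9383, so H₀ = 0.3531 rad = 20.23°.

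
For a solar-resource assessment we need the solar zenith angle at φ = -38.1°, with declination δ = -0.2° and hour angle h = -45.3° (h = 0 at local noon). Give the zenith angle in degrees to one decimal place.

cos θ_z = sin φ sin δ + cos φ cos δ cos h = 0.002154 + 0.553523 = 0.555677.
θ_z = arccos(0.555677) = 56.2°.

θ_z = 56.2°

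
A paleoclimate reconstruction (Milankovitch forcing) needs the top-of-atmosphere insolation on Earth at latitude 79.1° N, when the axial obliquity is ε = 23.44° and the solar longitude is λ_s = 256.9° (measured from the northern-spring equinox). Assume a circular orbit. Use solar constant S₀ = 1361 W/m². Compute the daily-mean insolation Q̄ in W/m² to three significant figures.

Q̄ ≈ 0.00 W/m²

Solar declination: sin δ = sin ε · sin λ_s = sin 23.44° × sin 256.9° = -0.38744, so δ = -22.795°.
cos H₀ = −tan(+79.1°) tan(-22.795°) = 2.1824 ≥ 1 ⇒ polar night, H₀ = 0 and Q̄ = 0.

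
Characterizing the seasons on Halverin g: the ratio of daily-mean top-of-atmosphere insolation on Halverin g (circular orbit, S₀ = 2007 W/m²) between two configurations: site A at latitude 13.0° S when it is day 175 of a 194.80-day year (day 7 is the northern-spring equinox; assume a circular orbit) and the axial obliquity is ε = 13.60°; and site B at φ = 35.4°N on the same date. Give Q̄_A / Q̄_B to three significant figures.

— Configuration A (φ=-13.0°):
Solar longitude: λ_s = 360° × (175 − 7)/194.80 = 310.472°.
sin δ = sin 13.60° × sin 310.472° = -0.17888, so δ = -10.304°.
cos H₀ = −tan(-13.0°) tan(-10.304°) = -0.0420, H₀ = 1.6128 rad.
Bracket: H₀ sin φ sin δ + cos φ cos δ sin H₀ = 1.6128×-0.22495×-0.17888 + 0.97437×0.98387×0.99912 = 0.064898 + 0.957810 = 1.022708.
Q̄ = (S₀/π) × [bracket] = (2007/π) × 1.022708 = 653.35 W/m².
— Configuration B (φ=+35.4°):
cos H₀ = −tan(+35.4°) tan(-10.304°) = 0.1292, H₀ = 1.4412 rad.
Bracket: H₀ sin φ sin δ + cos φ cos δ sin H₀ = 1.4412×0.57928×-0.17888 + 0.81513×0.98387×0.99162 = -0.149339 + 0.795261 = 0.645922.
Q̄ = (S₀/π) × [bracket] = (2007/π) × 0.645922 = 412.65 W/m².
Ratio Q̄_A / Q̄_B = 653.35 / 412.65 = 1.583.

Q̄_A / Q̄_B ≈ 1.58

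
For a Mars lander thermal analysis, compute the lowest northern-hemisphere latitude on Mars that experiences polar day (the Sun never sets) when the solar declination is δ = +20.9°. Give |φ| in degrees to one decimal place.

|φ| = 69.1°

Polar day requires cos H₀ = −tan φ tan δ ≤ −1, i.e. tan φ tan δ ≥ 1.
The boundary is |tan φ| · |tan δ| = 1, so |φ| = 90° − |δ| = 90° − 20.9° = 69.1° in the northern hemisphere.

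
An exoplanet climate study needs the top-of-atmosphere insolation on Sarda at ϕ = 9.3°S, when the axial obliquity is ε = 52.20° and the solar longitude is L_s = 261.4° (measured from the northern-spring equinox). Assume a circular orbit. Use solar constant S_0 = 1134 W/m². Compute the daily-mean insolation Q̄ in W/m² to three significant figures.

Q̄ ≈ 299 W/m²

Solar declination: sin δ = sin ε · sin L_s = sin 52.20° × sin 261.4° = -0.78127, so δ = -51.377°.
cos h₀ = −tan(-9.3°) tan(-51.377°) = -0.2050, h₀ = 1.7772 rad.
Bracket: h₀ sin ϕ sin δ + cos ϕ cos δ sin h₀ = 1.7772×-0.16160×-0.78127 + 0.98686×0.62419×0.97877 = 0.224377 + 0.602911 = 0.827288.
Q̄ = (S_0/π) × [bracket] = (1134/π) × 0.827288 = 298.6 W/m².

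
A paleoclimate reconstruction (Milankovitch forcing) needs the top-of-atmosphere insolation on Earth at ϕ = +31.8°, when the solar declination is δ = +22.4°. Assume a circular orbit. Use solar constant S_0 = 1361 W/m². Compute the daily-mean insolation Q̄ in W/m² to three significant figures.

Q̄ ≈ 488 W/m²

cos h₀ = −tan(+31.8°) tan(+22.400°) = -0.2556, h₀ = 1.8292 rad.
Bracket: h₀ sin ϕ sin δ + cos ϕ cos δ sin h₀ = 1.8292×0.52696×0.38107 + 0.84989×0.92455×0.96679 = 0.367319 + 0.759671 = 1.126990.
Q̄ = (S_0/π) × [bracket] = (1361/π) × 1.126990 = 488.2 W/m².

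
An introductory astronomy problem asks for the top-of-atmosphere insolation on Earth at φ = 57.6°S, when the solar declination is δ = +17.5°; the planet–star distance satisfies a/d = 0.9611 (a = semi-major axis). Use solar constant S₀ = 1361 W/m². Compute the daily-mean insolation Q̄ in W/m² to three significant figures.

cos H₀ = −tan(-57.6°) tan(+17.500°) = 0.4968, H₀ = 1.0509 rad.
Bracket: H₀ sin φ sin δ + cos φ cos δ sin H₀ = 1.0509×-0.84433×0.30071 + 0.53583×0.95372×0.86785 = -0.266822 + 0.443499 = 0.176677.
Inverse-square distance factor (a/d)² = 0.9611² = 0.923713.
Q̄ = (S₀/π) × 0.923713 × [bracket] = (1361/π) × 0.923713 × 0.176677 = 70.70 W/m².

Q̄ ≈ 70.7 W/m²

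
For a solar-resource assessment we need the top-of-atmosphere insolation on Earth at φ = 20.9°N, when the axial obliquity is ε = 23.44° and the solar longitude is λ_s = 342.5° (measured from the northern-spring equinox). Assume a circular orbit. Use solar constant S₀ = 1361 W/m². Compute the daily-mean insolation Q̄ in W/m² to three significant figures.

Solar declination: sin δ = sin ε · sin λ_s = sin 23.44° × sin 342.5° = -0.11962, so δ = -6.870°.
cos H₀ = −tan(+20.9°) tan(-6.870°) = 0.0460, H₀ = 1.5248 rad.
Bracket: H₀ sin φ sin δ + cos φ cos δ sin H₀ = 1.5248×0.35674×-0.11962 + 0.93420×0.99282×0.99894 = -0.065068 + 0.926509 = 0.861441.
Q̄ = (S₀/π) × [bracket] = (1361/π) × 0.861441 = 373.2 W/m².

Q̄ ≈ 373 W/m²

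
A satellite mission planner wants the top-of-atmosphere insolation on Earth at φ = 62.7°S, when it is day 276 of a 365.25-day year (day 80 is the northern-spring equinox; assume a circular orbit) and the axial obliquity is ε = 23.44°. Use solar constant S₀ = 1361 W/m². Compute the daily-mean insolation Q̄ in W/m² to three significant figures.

Solar longitude: λ_s = 360° × (276 − 80)/365.25 = 193.183°.
sin δ = sin 23.44° × sin 193.183° = -0.09072, so δ = -5.205°.
cos H₀ = −tan(-62.7°) tan(-5.205°) = -0.1765, H₀ = 1.7482 rad.
Bracket: H₀ sin φ sin δ + cos φ cos δ sin H₀ = 1.7482×-0.88862×-0.09072 + 0.45865×0.99588×0.98430 = 0.140932 + 0.449589 = 0.590521.
Q̄ = (S₀/π) × [bracket] = (1361/π) × 0.590521 = 255.8 W/m².

Q̄ ≈ 256 W/m²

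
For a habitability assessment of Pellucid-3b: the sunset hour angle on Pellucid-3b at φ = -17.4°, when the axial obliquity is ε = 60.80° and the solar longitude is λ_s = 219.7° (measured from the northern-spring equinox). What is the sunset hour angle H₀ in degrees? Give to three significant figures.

Solar declination: sin δ = sin ε · sin λ_s = sin 60.80° × sin 219.7° = -0.55759, so δ = -33.890°.
cos H₀ = −tan φ · tan δ = −tan(-17.4°) × tan(-33.890°) = -0.2105, so H₀ = 1.7829 rad = 102.15°.

H₀ = 102°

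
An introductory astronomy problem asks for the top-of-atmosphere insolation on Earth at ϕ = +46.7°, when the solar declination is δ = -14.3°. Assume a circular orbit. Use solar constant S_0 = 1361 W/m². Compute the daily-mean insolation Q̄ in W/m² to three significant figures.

Q̄ ≈ 176 W/m²

cos h₀ = −tan(+46.7°) tan(-14.300°) = 0.2705, h₀ = 1.2969 rad.
Bracket: h₀ sin ϕ sin δ + cos ϕ cos δ sin h₀ = 1.2969×0.72777×-0.24700 + 0.68582×0.96902×0.96272 = -0.233130 + 0.639798 = 0.406668.
Q̄ = (S_0/π) × [bracket] = (1361/π) × 0.406668 = 176.2 W/m².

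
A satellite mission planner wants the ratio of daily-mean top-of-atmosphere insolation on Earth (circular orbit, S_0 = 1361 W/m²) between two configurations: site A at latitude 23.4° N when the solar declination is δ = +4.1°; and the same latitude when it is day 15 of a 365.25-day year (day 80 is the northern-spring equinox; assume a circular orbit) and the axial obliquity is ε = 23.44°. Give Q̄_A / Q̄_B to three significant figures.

— Configuration A (ϕ=+23.4°):
cos h₀ = −tan(+23.4°) tan(+4.100°) = -0.0310, h₀ = 1.6018 rad.
Bracket: h₀ sin ϕ sin δ + cos ϕ cos δ sin h₀ = 1.6018×0.39715×0.07150 + 0.91775×0.99744×0.99952 = 0.045485 + 0.914961 = 0.960446.
Q̄ = (S_0/π) × [bracket] = (1361/π) × 0.960446 = 416.08 W/m².
— Configuration B (ϕ=+23.4°):
Solar longitude: L_s = 360° × (15 − 80)/365.25 = -64.066°, i.e. -64.066° + 360° = 295.934°.
sin δ = sin 23.44° × sin 295.934° = -0.35773, so δ = -20.961°.
cos h₀ = −tan(+23.4°) tan(-20.961°) = 0.1658, h₀ = 1.4043 rad.
Bracket: h₀ sin ϕ sin δ + cos ϕ cos δ sin h₀ = 1.4043×0.39715×-0.35773 + 0.91775×0.93383×0.98616 = -0.199512 + 0.845161 = 0.645649.
Q̄ = (S_0/π) × [bracket] = (1361/π) × 0.645649 = 279.71 W/m².
Ratio Q̄_A / Q̄_B = 416.08 / 279.71 = 1.488.

Q̄_A / Q̄_B ≈ 1.49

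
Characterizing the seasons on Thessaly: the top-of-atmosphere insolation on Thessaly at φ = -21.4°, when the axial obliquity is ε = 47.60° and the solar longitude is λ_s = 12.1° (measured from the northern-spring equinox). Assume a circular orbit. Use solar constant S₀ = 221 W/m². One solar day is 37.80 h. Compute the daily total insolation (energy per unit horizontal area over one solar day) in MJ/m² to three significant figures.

7.97 MJ/m²

Solar declination: sin δ = sin ε · sin λ_s = sin 47.60° × sin 12.1° = 0.15479, so δ = +8.905°.
cos H₀ = −tan(-21.4°) tan(+8.905°) = 0.0614, H₀ = 1.5094 rad.
Bracket: H₀ sin φ sin δ + cos φ cos δ sin H₀ = 1.5094×-0.36488×0.15479 + 0.93106×0.98795×0.99811 = -0.085251 + 0.918102 = 0.832851.
Q̄ = (S₀/π) × [bracket] = (221/π) × 0.832851 = 58.588 W/m².
Daily total = Q̄ × 37.80 h × 3600 s/h = 58.588 × 37.80 × 3600 / 10⁶ = 7.973 MJ/m².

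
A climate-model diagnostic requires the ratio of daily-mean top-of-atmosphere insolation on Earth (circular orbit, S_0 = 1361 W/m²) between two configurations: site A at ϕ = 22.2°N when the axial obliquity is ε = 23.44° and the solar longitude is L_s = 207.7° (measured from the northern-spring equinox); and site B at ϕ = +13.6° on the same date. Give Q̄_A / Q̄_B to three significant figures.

— Configuration A (ϕ=+22.2°):
Solar declination: sin δ = sin ε · sin L_s = sin 23.44° × sin 207.7° = -0.18491, so δ = -10.656°.
cos h₀ = −tan(+22.2°) tan(-10.656°) = 0.0768, h₀ = 1.4939 rad.
Bracket: h₀ sin ϕ sin δ + cos ϕ cos δ sin h₀ = 1.4939×0.37784×-0.18491 + 0.92587×0.98276×0.99705 = -0.104373 + 0.907224 = 0.802851.
Q̄ = (S_0/π) × [bracket] = (1361/π) × 0.802851 = 347.81 W/m².
— Configuration B (ϕ=+13.6°):
cos h₀ = −tan(+13.6°) tan(-10.656°) = 0.0455, h₀ = 1.5253 rad.
Bracket: h₀ sin ϕ sin δ + cos ϕ cos δ sin h₀ = 1.5253×0.23514×-0.18491 + 0.97196×0.98276×0.99896 = -0.066320 + 0.954210 = 0.887890.
Q̄ = (S_0/π) × [bracket] = (1361/π) × 0.887890 = 384.65 W/m².
Ratio Q̄_A / Q̄_B = 347.81 / 384.65 = 0.9042.

Q̄_A / Q̄_B ≈ 0.904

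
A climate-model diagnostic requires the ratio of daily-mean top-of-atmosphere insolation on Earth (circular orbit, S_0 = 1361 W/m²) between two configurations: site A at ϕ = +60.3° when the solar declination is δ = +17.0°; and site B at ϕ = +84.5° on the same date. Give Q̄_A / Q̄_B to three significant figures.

Q̄_A / Q̄_B ≈ 1.03

— Configuration A (ϕ=+60.3°):
cos h₀ = −tan(+60.3°) tan(+17.000°) = -0.5360, h₀ = 2.1365 rad.
Bracket: h₀ sin ϕ sin δ + cos ϕ cos δ sin h₀ = 2.1365×0.86863×0.29237 + 0.49546×0.95630×0.84422 = 0.542588 + 0.399999 = 0.942587.
Q̄ = (S_0/π) × [bracket] = (1361/π) × 0.942587 = 408.35 W/m².
— Configuration B (ϕ=+84.5°):
cos h₀ = −tan(+84.5°) tan(+17.000°) = -3.1751 ≤ −1 ⇒ polar day, h₀ = π.
Bracket: h₀ sin ϕ sin δ + cos ϕ cos δ sin h₀ = 3.1416×0.99540×0.29237 + 0.09585×0.95630×0.00000 = 0.914284 + 0.000000 = 0.914284.
Q̄ = (S_0/π) × [bracket] = (1361/π) × 0.914284 = 396.09 W/m².
Ratio Q̄_A / Q̄_B = 408.35 / 396.09 = 1.031.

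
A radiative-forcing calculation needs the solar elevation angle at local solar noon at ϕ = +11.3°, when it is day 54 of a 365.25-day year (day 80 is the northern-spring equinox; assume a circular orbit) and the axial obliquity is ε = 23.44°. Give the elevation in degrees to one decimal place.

Solar longitude: L_s = 360° × (54 − 80)/365.25 = -25.626°, i.e. -25.626° + 360° = 334.374°.
sin δ = sin 23.44° × sin 334.374° = -0.17204, so δ = -9.907°.
At local noon the hour angle is zero, so the zenith angle equals |ϕ − δ| = |+11.3° − (-9.907°)| = 21.207°.
Elevation = 90° − 21.207° = 68.8°.

68.8°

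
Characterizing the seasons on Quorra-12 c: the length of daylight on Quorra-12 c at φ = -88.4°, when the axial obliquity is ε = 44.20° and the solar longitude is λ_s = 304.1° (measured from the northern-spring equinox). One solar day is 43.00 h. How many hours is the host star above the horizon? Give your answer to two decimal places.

43.00 h

Solar declination: sin δ = sin ε · sin λ_s = sin 44.20° × sin 304.1° = -0.57729, so δ = -35.260°.
Sunrise equation: cos H₀ = −tan φ · tan δ = -25.3112 ≤ −1, so the host star never sets (polar day) and H₀ = π.
Daylight = 2H₀/(2π) × 43.00 h = (3.1416/π) × 43.00 = 43.00 h.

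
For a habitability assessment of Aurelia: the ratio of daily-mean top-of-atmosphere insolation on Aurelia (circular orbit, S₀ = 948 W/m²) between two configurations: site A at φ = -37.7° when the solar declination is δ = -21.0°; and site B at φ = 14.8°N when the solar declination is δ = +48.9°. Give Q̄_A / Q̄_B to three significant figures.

Q̄_A / Q̄_B ≈ 1.15

— Configuration A (φ=-37.7°):
cos H₀ = −tan(-37.7°) tan(-21.000°) = -0.2967, H₀ = 1.8720 rad.
Bracket: H₀ sin φ sin δ + cos φ cos δ sin H₀ = 1.8720×-0.61153×-0.35837 + 0.79122×0.93358×0.95498 = 0.410256 + 0.705412 = 1.115668.
Q̄ = (S₀/π) × [bracket] = (948/π) × 1.115668 = 336.66 W/m².
— Configuration B (φ=+14.8°):
cos H₀ = −tan(+14.8°) tan(+48.900°) = -0.3029, H₀ = 1.8785 rad.
Bracket: H₀ sin φ sin δ + cos φ cos δ sin H₀ = 1.8785×0.25545×0.75356 + 0.96682×0.65738×0.95303 = 0.361605 + 0.605715 = 0.967320.
Q̄ = (S₀/π) × [bracket] = (948/π) × 0.967320 = 291.90 W/m².
Ratio Q̄_A / Q̄_B = 336.66 / 291.90 = 1.153.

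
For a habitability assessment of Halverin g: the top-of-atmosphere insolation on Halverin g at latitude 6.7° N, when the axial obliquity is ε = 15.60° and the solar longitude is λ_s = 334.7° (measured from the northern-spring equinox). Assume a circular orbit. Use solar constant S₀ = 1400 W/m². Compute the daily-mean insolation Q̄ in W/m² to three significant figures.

Q̄ ≈ 430 W/m²

Solar declination: sin δ = sin ε · sin λ_s = sin 15.60° × sin 334.7° = -0.11492, so δ = -6.599°.
cos H₀ = −tan(+6.7°) tan(-6.599°) = 0.0136, H₀ = 1.5572 rad.
Bracket: H₀ sin φ sin δ + cos φ cos δ sin H₀ = 1.5572×0.11667×-0.11492 + 0.99317×0.99337×0.99991 = -0.020878 + 0.986496 = 0.965618.
Q̄ = (S₀/π) × [bracket] = (1400/π) × 0.965618 = 430.3 W/m².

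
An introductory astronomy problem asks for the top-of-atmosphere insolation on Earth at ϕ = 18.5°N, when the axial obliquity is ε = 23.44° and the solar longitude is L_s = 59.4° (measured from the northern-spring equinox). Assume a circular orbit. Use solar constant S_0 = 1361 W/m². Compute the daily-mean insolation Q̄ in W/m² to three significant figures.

Solar declination: sin δ = sin ε · sin L_s = sin 23.44° × sin 59.4° = 0.34239, so δ = +20.023°.
cos h₀ = −tan(+18.5°) tan(+20.023°) = -0.1219, h₀ = 1.6930 rad.
Bracket: h₀ sin ϕ sin δ + cos ϕ cos δ sin h₀ = 1.6930×0.31730×0.34239 + 0.94832×0.93956×0.99254 = 0.183928 + 0.884357 = 1.068285.
Q̄ = (S_0/π) × [bracket] = (1361/π) × 1.068285 = 462.8 W/m².

Q̄ ≈ 463 W/m²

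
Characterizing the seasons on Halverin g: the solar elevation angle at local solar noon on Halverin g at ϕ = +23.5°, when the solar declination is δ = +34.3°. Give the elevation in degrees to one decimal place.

79.2°

At local noon the hour angle is zero, so the zenith angle equals |ϕ − δ| = |+23.5° − (+34.300°)| = 10.800°.
Elevation = 90° − 10.800° = 79.2°.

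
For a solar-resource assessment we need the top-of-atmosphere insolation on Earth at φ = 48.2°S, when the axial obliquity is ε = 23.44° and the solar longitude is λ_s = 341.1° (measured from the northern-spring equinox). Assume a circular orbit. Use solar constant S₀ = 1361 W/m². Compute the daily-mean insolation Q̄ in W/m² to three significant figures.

Solar declination: sin δ = sin ε · sin λ_s = sin 23.44° × sin 341.1° = -0.12885, so δ = -7.403°.
cos H₀ = −tan(-48.2°) tan(-7.403°) = -0.1453, H₀ = 1.7166 rad.
Bracket: H₀ sin φ sin δ + cos φ cos δ sin H₀ = 1.7166×-0.74548×-0.12885 + 0.66653×0.99166×0.98938 = 0.164888 + 0.653952 = 0.818840.
Q̄ = (S₀/π) × [bracket] = (1361/π) × 0.818840 = 354.7 W/m².

Q̄ ≈ 355 W/m²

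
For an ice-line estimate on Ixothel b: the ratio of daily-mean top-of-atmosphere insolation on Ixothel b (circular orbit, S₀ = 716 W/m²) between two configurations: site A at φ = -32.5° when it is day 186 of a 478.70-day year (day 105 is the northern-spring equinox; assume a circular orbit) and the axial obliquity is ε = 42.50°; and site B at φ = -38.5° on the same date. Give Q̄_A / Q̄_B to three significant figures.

— Configuration A (φ=-32.5°):
Solar longitude: λ_s = 360° × (186 − 105)/478.70 = 60.915°.
sin δ = sin 42.50° × sin 60.915° = 0.59040, so δ = +36.185°.
cos H₀ = −tan(-32.5°) tan(+36.185°) = 0.4660, H₀ = 1.0860 rad.
Bracket: H₀ sin φ sin δ + cos φ cos δ sin H₀ = 1.0860×-0.53730×0.59040 + 0.84339×0.80711×0.88478 = -0.344503 + 0.602277 = 0.257774.
Q̄ = (S₀/π) × [bracket] = (716/π) × 0.257774 = 58.749 W/m².
— Configuration B (φ=-38.5°):
cos H₀ = −tan(-38.5°) tan(+36.185°) = 0.5819, H₀ = 0.9498 rad.
Bracket: H₀ sin φ sin δ + cos φ cos δ sin H₀ = 0.9498×-0.62251×0.59040 + 0.78261×0.80711×0.81329 = -0.349080 + 0.513717 = 0.164637.
Q̄ = (S₀/π) × [bracket] = (716/π) × 0.164637 = 37.522 W/m².
Ratio Q̄_A / Q̄_B = 58.749 / 37.522 = 1.566.

Q̄_A / Q̄_B ≈ 1.57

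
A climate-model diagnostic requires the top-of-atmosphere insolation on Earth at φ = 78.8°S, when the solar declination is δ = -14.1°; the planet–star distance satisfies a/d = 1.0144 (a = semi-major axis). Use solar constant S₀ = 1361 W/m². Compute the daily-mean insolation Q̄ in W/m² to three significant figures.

cos H₀ = −tan(-78.8°) tan(-14.100°) = -1.2686 ≤ −1 ⇒ polar day, H₀ = π.
Bracket: H₀ sin φ sin δ + cos φ cos δ sin H₀ = 3.1416×-0.98096×-0.24362 + 0.19423×0.96987×0.00000 = 0.750784 + 0.000000 = 0.750784.
Inverse-square distance factor (a/d)² = 1.0144² = 1.029007.
Q̄ = (S₀/π) × 1.029007 × [bracket] = (1361/π) × 1.029007 × 0.750784 = 334.7 W/m².

Q̄ ≈ 335 W/m²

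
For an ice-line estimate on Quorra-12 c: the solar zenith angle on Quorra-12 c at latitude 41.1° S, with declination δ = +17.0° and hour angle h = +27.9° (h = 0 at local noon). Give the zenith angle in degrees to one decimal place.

cos θ_z = sin ϕ sin δ + cos ϕ cos δ cos h = -0.192198 + 0.636874 = 0.444676.
θ_z = arccos(0.444676) = 63.6°.

θ_z = 63.6°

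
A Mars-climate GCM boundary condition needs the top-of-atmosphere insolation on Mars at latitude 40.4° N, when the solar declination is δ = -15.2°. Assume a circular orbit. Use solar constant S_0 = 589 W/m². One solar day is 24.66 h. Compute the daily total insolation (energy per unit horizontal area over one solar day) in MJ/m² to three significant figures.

8.12 MJ/m²

cos h₀ = −tan(+40.4°) tan(-15.200°) = 0.2312, h₀ = 1.3375 rad.
Bracket: h₀ sin ϕ sin δ + cos ϕ cos δ sin h₀ = 1.3375×0.64812×-0.26219 + 0.76154×0.96502×0.97290 = -0.227282 + 0.714986 = 0.487704.
Q̄ = (S_0/π) × [bracket] = (589/π) × 0.487704 = 91.437 W/m².
Daily total = Q̄ × 24.66 h × 3600 s/h = 91.437 × 24.66 × 3600 / 10⁶ = 8.117 MJ/m².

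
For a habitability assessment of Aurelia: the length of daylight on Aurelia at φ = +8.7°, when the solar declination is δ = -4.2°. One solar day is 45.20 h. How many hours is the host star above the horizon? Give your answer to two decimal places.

22.44 h

cos H₀ = −tan φ · tan δ = −tan(+8.7°) × tan(-4.200°) = 0.0112, so H₀ = 1.5596 rad = 89.36°.
Daylight = 2H₀/(2π) × 45.20 h = (1.5596/π) × 45.20 = 22.44 h.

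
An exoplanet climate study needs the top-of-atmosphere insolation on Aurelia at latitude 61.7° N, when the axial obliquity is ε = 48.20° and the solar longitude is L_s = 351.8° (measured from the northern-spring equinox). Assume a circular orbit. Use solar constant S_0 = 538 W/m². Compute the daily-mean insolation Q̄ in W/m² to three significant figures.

Q̄ ≈ 57.1 W/m²

Solar declination: sin δ = sin ε · sin L_s = sin 48.20° × sin 351.8° = -0.10633, so δ = -6.104°.
cos h₀ = −tan(+61.7°) tan(-6.104°) = 0.1986, h₀ = 1.3709 rad.
Bracket: h₀ sin ϕ sin δ + cos ϕ cos δ sin h₀ = 1.3709×0.88048×-0.10633 + 0.47409×0.99433×0.98008 = -0.128346 + 0.462012 = 0.333666.
Q̄ = (S_0/π) × [bracket] = (538/π) × 0.333666 = 57.14 W/m².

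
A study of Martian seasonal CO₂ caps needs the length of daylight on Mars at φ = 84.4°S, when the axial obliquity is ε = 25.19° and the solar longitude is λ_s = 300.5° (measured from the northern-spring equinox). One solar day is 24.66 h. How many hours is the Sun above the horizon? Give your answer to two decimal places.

Solar declination: sin δ = sin ε · sin λ_s = sin 25.19° × sin 300.5° = -0.36673, so δ = -21.514°.
Sunrise equation: cos H₀ = −tan φ · tan δ = -4.0203 ≤ −1, so the Sun never sets (polar day) and H₀ = π.
Daylight = 2H₀/(2π) × 24.66 h = (3.1416/π) × 24.66 = 24.66 h.

24.66 h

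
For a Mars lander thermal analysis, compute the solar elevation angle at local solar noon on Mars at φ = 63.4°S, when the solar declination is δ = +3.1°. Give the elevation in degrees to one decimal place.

23.5°

At local noon the hour angle is zero, so the zenith angle equals |φ − δ| = |-63.4° − (+3.100°)| = 66.500°.
Elevation = 90° − 66.500° = 23.5°.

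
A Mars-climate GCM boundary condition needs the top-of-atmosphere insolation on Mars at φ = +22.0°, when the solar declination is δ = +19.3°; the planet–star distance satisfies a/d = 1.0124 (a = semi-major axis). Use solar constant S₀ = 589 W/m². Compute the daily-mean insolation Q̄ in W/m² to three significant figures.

cos H₀ = −tan(+22.0°) tan(+19.300°) = -0.1415, H₀ = 1.7128 rad.
Bracket: H₀ sin φ sin δ + cos φ cos δ sin H₀ = 1.7128×0.37461×0.33051 + 0.92718×0.94380×0.98994 = 0.212066 + 0.866269 = 1.078335.
Inverse-square distance factor (a/d)² = 1.0124² = 1.024954.
Q̄ = (S₀/π) × 1.024954 × [bracket] = (589/π) × 1.024954 × 1.078335 = 207.2 W/m².

Q̄ ≈ 207 W/m²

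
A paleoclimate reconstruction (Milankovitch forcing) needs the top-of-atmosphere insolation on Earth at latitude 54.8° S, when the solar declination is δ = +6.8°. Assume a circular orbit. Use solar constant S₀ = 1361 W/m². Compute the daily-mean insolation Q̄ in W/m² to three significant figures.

Q̄ ≈ 186 W/m²

cos H₀ = −tan(-54.8°) tan(+6.800°) = 0.1690, H₀ = 1.4009 rad.
Bracket: H₀ sin φ sin δ + cos φ cos δ sin H₀ = 1.4009×-0.81714×0.11840 + 0.57643×0.99297×0.98561 = -0.135536 + 0.564141 = 0.428605.
Q̄ = (S₀/π) × [bracket] = (1361/π) × 0.428605 = 185.7 W/m².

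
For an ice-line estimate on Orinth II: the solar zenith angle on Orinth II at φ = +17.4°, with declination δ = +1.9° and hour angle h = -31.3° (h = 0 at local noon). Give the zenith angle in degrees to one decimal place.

θ_z = 34.4°

cos θ_z = sin φ sin δ + cos φ cos δ cos h = 0.009915 + 0.814911 = 0.824826.
θ_z = arccos(0.824826) = 34.4°.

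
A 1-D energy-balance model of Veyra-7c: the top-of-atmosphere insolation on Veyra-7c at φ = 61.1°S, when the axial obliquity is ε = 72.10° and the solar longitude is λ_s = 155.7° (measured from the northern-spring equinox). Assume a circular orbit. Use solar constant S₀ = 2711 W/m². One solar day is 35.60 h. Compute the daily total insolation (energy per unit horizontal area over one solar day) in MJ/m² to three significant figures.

Solar declination: sin δ = sin ε · sin λ_s = sin 72.10° × sin 155.7° = 0.39159, so δ = +23.054°.
cos H₀ = −tan(-61.1°) tan(+23.054°) = 0.7709, H₀ = 0.6905 rad.
Bracket: H₀ sin φ sin δ + cos φ cos δ sin H₀ = 0.6905×-0.87546×0.39159 + 0.48328×0.92014×0.63691 = -0.236718 + 0.283224 = 0.046506.
Q̄ = (S₀/π) × [bracket] = (2711/π) × 0.046506 = 40.132 W/m².
Daily total = Q̄ × 35.60 h × 3600 s/h = 40.132 × 35.60 × 3600 / 10⁶ = 5.143 MJ/m².

5.14 MJ/m²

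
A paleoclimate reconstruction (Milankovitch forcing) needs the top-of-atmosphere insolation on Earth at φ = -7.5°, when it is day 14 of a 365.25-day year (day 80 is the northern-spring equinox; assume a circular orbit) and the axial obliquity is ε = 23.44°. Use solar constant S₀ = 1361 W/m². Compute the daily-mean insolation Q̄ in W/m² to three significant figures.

Solar longitude: λ_s = 360° × (14 − 80)/365.25 = -65.051°, i.e. -65.051° + 360° = 294.949°.
sin δ = sin 23.44° × sin 294.949° = -0.36067, so δ = -21.141°.
cos H₀ = −tan(-7.5°) tan(-21.141°) = -0.0509, H₀ = 1.6217 rad.
Bracket: H₀ sin φ sin δ + cos φ cos δ sin H₀ = 1.6217×-0.13053×-0.36067 + 0.99144×0.93269×0.99870 = 0.076347 + 0.923504 = 0.999851.
Q̄ = (S₀/π) × [bracket] = (1361/π) × 0.999851 = 433.2 W/m².

Q̄ ≈ 433 W/m²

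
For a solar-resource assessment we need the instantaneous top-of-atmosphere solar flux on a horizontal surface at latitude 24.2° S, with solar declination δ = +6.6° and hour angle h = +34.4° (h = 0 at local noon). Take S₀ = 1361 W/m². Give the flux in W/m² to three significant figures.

cos θ_z = sin φ sin δ + cos φ cos δ cos h = -0.047115 + 0.747615 = 0.700500.
Flux = S₀ · cos θ_z = 1361 × 0.700500 = 953.4 W/m².

953 W/m²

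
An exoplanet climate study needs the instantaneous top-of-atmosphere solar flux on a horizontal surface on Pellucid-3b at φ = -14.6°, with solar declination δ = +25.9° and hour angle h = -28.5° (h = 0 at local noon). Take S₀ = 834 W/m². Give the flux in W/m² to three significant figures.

546 W/m²

cos θ_z = sin φ sin δ + cos φ cos δ cos h = -0.110104 + 0.765019 = 0.654915.
Flux = S₀ · cos θ_z = 834 × 0.654915 = 546.2 W/m².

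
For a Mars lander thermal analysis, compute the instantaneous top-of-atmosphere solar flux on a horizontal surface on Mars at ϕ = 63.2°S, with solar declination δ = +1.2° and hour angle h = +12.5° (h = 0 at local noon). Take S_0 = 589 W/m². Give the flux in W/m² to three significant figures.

cos θ_z = sin ϕ sin δ + cos ϕ cos δ cos h = -0.018693 + 0.440093 = 0.421400.
Flux = S_0 · cos θ_z = 589 × 0.421400 = 248.2 W/m².

248 W/m²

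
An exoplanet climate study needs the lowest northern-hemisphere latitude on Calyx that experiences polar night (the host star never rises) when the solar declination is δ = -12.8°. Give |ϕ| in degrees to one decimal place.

|ϕ| = 77.2°

Polar night requires cos h₀ = −tan ϕ tan δ ≥ 1, i.e. tan ϕ tan δ ≤ −1.
The boundary is |tan ϕ| · |tan δ| = 1, so |ϕ| = 90° − |δ| = 90° − 12.8° = 77.2° in the northern hemisphere.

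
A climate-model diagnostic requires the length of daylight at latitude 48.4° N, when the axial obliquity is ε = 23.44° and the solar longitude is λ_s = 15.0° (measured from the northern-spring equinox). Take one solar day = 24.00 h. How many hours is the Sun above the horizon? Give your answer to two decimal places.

12.89 h

Solar declination: sin δ = sin ε · sin λ_s = sin 23.44° × sin 15.0° = 0.10296, so δ = +5.909°.
cos H₀ = −tan φ · tan δ = −tan(+48.4°) × tan(+5.909°) = -0.1166, so H₀ = 1.6876 rad = 96.69°.
Daylight = 2H₀/(2π) × 24.00 h = (1.6876/π) × 24.00 = 12.89 h.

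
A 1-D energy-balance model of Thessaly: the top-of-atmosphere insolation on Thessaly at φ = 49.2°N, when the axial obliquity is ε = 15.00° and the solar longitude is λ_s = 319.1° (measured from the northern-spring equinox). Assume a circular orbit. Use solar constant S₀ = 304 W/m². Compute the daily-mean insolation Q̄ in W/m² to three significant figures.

Solar declination: sin δ = sin ε · sin λ_s = sin 15.00° × sin 319.1° = -0.16946, so δ = -9.756°.
cos H₀ = −tan(+49.2°) tan(-9.756°) = 0.1992, H₀ = 1.3703 rad.
Bracket: H₀ sin φ sin δ + cos φ cos δ sin H₀ = 1.3703×0.75700×-0.16946 + 0.65342×0.98554×0.97996 = -0.175784 + 0.631066 = 0.455282.
Q̄ = (S₀/π) × [bracket] = (304/π) × 0.455282 = 44.06 W/m².

Q̄ ≈ 44.1 W/m²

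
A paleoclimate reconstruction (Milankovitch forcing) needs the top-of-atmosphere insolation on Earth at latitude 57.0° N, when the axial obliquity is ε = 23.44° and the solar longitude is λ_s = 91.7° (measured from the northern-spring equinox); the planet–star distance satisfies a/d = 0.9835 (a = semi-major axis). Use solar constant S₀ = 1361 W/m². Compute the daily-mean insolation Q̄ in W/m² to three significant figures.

Solar declination: sin δ = sin ε · sin λ_s = sin 23.44° × sin 91.7° = 0.39761, so δ = +23.429°.
cos H₀ = −tan(+57.0°) tan(+23.429°) = -0.6673, H₀ = 2.3014 rad.
Bracket: H₀ sin φ sin δ + cos φ cos δ sin H₀ = 2.3014×0.83867×0.39761 + 0.54464×0.91755×0.74480 = 0.767433 + 0.372202 = 1.139635.
Inverse-square distance factor (a/d)² = 0.9835² = 0.967272.
Q̄ = (S₀/π) × 0.967272 × [bracket] = (1361/π) × 0.967272 × 1.139635 = 477.6 W/m².

Q̄ ≈ 478 W/m²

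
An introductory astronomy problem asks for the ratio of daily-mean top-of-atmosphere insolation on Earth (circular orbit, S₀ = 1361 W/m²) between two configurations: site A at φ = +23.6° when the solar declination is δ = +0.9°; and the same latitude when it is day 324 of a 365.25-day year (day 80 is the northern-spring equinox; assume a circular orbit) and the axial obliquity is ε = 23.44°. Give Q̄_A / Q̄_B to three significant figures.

— Configuration A (φ=+23.6°):
cos H₀ = −tan(+23.6°) tan(+0.900°) = -0.0069, H₀ = 1.5777 rad.
Bracket: H₀ sin φ sin δ + cos φ cos δ sin H₀ = 1.5777×0.40035×0.01571 + 0.91636×0.99988×0.99998 = 0.009923 + 0.916232 = 0.926155.
Q̄ = (S₀/π) × [bracket] = (1361/π) × 0.926155 = 401.23 W/m².
— Configuration B (φ=+23.6°):
Solar longitude: λ_s = 360° × (324 − 80)/365.25 = 240.493°.
sin δ = sin 23.44° × sin 240.493° = -0.34619, so δ = -20.255°.
cos H₀ = −tan(+23.6°) tan(-20.255°) = 0.1612, H₀ = 1.4089 rad.
Bracket: H₀ sin φ sin δ + cos φ cos δ sin H₀ = 1.4089×0.40035×-0.34619 + 0.91636×0.93816×0.98692 = -0.195270 + 0.848448 = 0.653178.
Q̄ = (S₀/π) × [bracket] = (1361/π) × 0.653178 = 282.97 W/m².
Ratio Q̄_A / Q̄_B = 401.23 / 282.97 = 1.418.

Q̄_A / Q̄_B ≈ 1.42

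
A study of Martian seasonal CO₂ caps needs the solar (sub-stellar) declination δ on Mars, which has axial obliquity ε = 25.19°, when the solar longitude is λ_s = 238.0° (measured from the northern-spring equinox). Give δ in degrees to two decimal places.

δ = -21.16°

sin δ = sin ε · sin λ_s = sin 25.19° × sin 238.0° = -0.360947.
δ = arcsin(-0.360947) = -21.16°.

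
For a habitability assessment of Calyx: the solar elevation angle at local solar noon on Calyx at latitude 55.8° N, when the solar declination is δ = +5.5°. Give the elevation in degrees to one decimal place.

39.7°

At local noon the hour angle is zero, so the zenith angle equals |ϕ − δ| = |+55.8° − (+5.500°)| = 50.300°.
Elevation = 90° − 50.300° = 39.7°.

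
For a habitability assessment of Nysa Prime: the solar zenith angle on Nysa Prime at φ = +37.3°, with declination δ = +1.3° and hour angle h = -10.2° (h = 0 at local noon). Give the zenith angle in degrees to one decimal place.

cos θ_z = sin φ sin δ + cos φ cos δ cos h = 0.013748 + 0.782700 = 0.796448.
θ_z = arccos(0.796448) = 37.2°.

θ_z = 37.2°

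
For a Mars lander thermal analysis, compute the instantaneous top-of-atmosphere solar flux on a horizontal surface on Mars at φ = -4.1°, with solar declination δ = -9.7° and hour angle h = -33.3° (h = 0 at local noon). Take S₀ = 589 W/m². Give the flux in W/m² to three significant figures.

cos θ_z = sin φ sin δ + cos φ cos δ cos h = 0.012047 + 0.821750 = 0.833797.
Flux = S₀ · cos θ_z = 589 × 0.833797 = 491.1 W/m².

491 W/m²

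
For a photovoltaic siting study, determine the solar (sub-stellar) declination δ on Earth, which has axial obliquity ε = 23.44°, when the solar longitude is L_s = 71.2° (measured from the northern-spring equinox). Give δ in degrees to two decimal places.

sin δ = sin ε · sin L_s = sin 23.44° × sin 71.2° = 0.376566.
δ = arcsin(0.376566) = +22.12°.

δ = +22.12°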